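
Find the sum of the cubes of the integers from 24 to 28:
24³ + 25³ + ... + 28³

Use ∑_{k=1}^{n} k³ = [n(n+1)/2]², then subtract the first 23 terms.
∑_{k=1}^{28} k³ = [28×29/2]² = 406² = 164836
∑_{k=1}^{23} k³ = [23×24/2]² = 276² = 76176
∑_{k=24}^{28} k³ = 164836 - 76176 = 88660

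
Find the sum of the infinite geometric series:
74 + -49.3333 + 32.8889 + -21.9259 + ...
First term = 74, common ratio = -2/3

For |r| < 1, S = a / (1 - r)
S = 74 / (1 - (-2/3))
S = 74 / (5/3)
S = 222/5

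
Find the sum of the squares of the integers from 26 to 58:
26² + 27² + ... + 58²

Use ∑_{k=1}^{n} k² = n(n+1)(2n+1)/6, then subtract the first 25 terms.
∑_{k=1}^{58} k² = 58×59×117/6 = 66729
∑_{k=1}^{25} k² = 25×26×51/6 = 5525
∑_{k=26}^{58} k² = 66729 - 5525 = 61204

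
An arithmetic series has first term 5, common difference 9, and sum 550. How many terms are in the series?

Using S = n/2 × [2a + (n-1)d]
550 = n/2 × [2(5) + (n-1)(9)]
550 = n/2 × [10 + 9n - 9]
1100 = n × [1 + 9n]
9n² + (1)n - 1100 = 0
Discriminant: Δ = (1)² - 4(9)(-1100) = 1 + 39600 = 39601
√Δ = 199
n = [-(1) + √Δ] / (2·9) = (-1 + 199) / 18 = 198 / 18 = 11
(The negative root is discarded since n must be a positive integer.)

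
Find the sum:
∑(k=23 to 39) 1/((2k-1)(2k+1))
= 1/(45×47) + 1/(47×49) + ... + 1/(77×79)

Partial fractions: 1/((2k-1)(2k+1)) = (1/2)[1/(2k-1) - 1/(2k+1)]
The series telescopes:
= (1/2)[1/45 - 1/79]
= 17/3555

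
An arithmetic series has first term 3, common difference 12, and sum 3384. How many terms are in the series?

Using S = n/2 × [2a + (n-1)d]
3384 = n/2 × [2(3) + (n-1)(12)]
3384 = n/2 × [6 + 12n - 12]
6768 = n × [-6 + 12n]
12n² + (-6)n - 6768 = 0
Discriminant: Δ = (-6)² - 4(12)(-6768) = 36 + 324864 = 324900
√Δ = 570
n = [-(-6) + √Δ] / (2·12) = (6 + 570) / 24 = 576 / 24 = 24
(The negative root is discarded since n must be a positive integer.)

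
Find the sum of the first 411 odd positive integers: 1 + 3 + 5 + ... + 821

Sum of first n odd numbers = n²
= 411²
= 168921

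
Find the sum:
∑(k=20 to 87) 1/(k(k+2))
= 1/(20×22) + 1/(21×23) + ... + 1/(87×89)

Partial fractions: 1/(k(k+2)) = (1/2)[1/k - 1/(k+2)]
Telescoping leaves the first two and last two terms:
= (1/2)[1/20 + 1/21 - 1/88 - 1/89]
= 61693/1644720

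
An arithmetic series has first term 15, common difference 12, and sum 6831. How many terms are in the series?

Using S = n/2 × [2a + (n-1)d]
6831 = n/2 × [2(15) + (n-1)(12)]
6831 = n/2 × [30 + 12n - 12]
13662 = n × [18 + 12n]
12n² + (18)n - 13662 = 0
Discriminant: Δ = (18)² - 4(12)(-13662) = 324 + 655776 = 656100
√Δ = 810
n = [-(18) + √Δ] / (2·12) = (-18 + 810) / 24 = 792 / 24 = 33
(The negative root is discarded since n must be a positive integer.)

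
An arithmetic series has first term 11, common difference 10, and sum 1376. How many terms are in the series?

Using S = n/2 × [2a + (n-1)d]
1376 = n/2 × [2(11) + (n-1)(10)]
1376 = n/2 × [22 + 10n - 10]
2752 = n × [12 + 10n]
10n² + (12)n - 2752 = 0
Discriminant: Δ = (12)² - 4(10)(-2752) = 144 + 110080 = 110224
√Δ = 332
n = [-(12) + √Δ] / (2·10) = (-12 + 332) / 20 = 320 / 20 = 16
(The negative root is discarded since n must be a positive integer.)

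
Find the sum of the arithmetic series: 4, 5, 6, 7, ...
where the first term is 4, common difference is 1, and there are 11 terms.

Sₙ = n/2 × (first + last)
Last term = a + (n-1)d = 4 + (11-1)×1 = 14
S_11 = 11/2 × (4 + 14)
S_11 = 11/2 × 18 = 99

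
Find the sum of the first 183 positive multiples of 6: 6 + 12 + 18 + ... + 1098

Factor out 6: = 6(1 + 2 + ... + 183) = 6 × n(n+1)/2
= 6 × 183×184/2
= 6 × 16836
= 101016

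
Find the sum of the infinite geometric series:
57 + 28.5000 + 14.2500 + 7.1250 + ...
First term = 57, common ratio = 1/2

For |r| < 1, S = a / (1 - r)
S = 57 / (1 - (1/2))
S = 57 / (1/2)
S = 114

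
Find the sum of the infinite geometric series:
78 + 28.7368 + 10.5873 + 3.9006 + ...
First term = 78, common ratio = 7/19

For |r| < 1, S = a / (1 - r)
S = 78 / (1 - (7/19))
S = 78 / (12/19)
S = 247/2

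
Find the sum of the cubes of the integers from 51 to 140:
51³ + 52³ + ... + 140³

Use ∑_{k=1}^{n} k³ = [n(n+1)/2]², then subtract the first 50 terms.
∑_{k=1}^{140} k³ = [140×141/2]² = 9870² = 97416900
∑_{k=1}^{50} k³ = [50×51/2]² = 1275² = 1625625
∑_{k=51}^{140} k³ = 97416900 - 1625625 = 95791275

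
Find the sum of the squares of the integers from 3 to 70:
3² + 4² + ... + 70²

Use ∑_{k=1}^{n} k² = n(n+1)(2n+1)/6, then subtract the first 2 terms.
∑_{k=1}^{70} k² = 70×71×141/6 = 116795
∑_{k=1}^{2} k² = 2×3×5/6 = 5
∑_{k=3}^{70} k² = 116795 - 5 = 116790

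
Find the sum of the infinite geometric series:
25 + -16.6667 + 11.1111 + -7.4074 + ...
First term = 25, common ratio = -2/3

For |r| < 1, S = a / (1 - r)
S = 25 / (1 - (-2/3))
S = 25 / (5/3)
S = 15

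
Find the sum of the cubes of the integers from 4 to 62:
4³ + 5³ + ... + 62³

Use ∑_{k=1}^{n} k³ = [n(n+1)/2]², then subtract the first 3 terms.
∑_{k=1}^{62} k³ = [62×63/2]² = 1953² = 3814209
∑_{k=1}^{3} k³ = [3×4/2]² = 6² = 36
∑_{k=4}^{62} k³ = 3814209 - 36 = 3814173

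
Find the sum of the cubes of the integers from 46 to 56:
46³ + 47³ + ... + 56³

Use ∑_{k=1}^{n} k³ = [n(n+1)/2]², then subtract the first 45 terms.
∑_{k=1}^{56} k³ = [56×57/2]² = 1596² = 2547216
∑_{k=1}^{45} k³ = [45×46/2]² = 1035² = 1071225
∑_{k=46}^{56} k³ = 2547216 - 1071225 = 1475991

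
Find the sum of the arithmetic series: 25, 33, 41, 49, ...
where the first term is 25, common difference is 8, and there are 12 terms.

Sₙ = n/2 × (first + last)
Last term = a + (n-1)d = 25 + (12-1)×8 = 113
S_12 = 12/2 × (25 + 113)
S_12 = 12/2 × 138 = 828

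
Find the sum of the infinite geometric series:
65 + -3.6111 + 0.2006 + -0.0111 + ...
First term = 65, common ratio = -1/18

For |r| < 1, S = a / (1 - r)
S = 65 / (1 - (-1/18))
S = 65 / (19/18)
S = 1170/19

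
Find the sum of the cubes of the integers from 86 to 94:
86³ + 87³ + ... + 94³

Use ∑_{k=1}^{n} k³ = [n(n+1)/2]², then subtract the first 85 terms.
∑_{k=1}^{94} k³ = [94×95/2]² = 4465² = 19936225
∑_{k=1}^{85} k³ = [85×86/2]² = 3655² = 13359025
∑_{k=86}^{94} k³ = 19936225 - 13359025 = 6577200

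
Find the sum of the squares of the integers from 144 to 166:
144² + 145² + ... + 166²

Use ∑_{k=1}^{n} k² = n(n+1)(2n+1)/6, then subtract the first 143 terms.
∑_{k=1}^{166} k² = 166×167×333/6 = 1538571
∑_{k=1}^{143} k² = 143×144×287/6 = 984984
∑_{k=144}^{166} k² = 1538571 - 984984 = 553587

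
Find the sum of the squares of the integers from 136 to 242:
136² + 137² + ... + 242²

Use ∑_{k=1}^{n} k² = n(n+1)(2n+1)/6, then subtract the first 135 terms.
∑_{k=1}^{242} k² = 242×243×485/6 = 4753485
∑_{k=1}^{135} k² = 135×136×271/6 = 829260
∑_{k=136}^{242} k² = 4753485 - 829260 = 3924225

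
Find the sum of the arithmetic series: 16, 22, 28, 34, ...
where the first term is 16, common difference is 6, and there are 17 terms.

Sₙ = n/2 × (first + last)
Last term = a + (n-1)d = 16 + (17-1)×6 = 112
S_17 = 17/2 × (16 + 112)
S_17 = 17/2 × 128 = 1088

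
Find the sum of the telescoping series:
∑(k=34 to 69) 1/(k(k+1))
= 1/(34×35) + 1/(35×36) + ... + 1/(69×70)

Partial fractions: 1/(k(k+1)) = 1/k - 1/(k+1)
The series telescopes:
= (1/34 - 1/35) + (1/35 - 1/36) + ... + (1/69 - 1/70)
= 1/34 - 1/70
= 9/595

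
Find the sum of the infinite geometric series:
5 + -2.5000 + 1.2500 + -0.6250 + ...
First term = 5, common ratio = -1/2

For |r| < 1, S = a / (1 - r)
S = 5 / (1 - (-1/2))
S = 5 / (3/2)
S = 10/3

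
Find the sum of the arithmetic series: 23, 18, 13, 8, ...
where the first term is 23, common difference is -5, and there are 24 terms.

Sₙ = n/2 × (first + last)
Last term = a + (n-1)d = 23 + (24-1)×(-5) = -92
S_24 = 24/2 × (23 + (-92))
S_24 = 24/2 × (-69) = -828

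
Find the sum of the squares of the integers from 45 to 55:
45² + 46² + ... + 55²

Use ∑_{k=1}^{n} k² = n(n+1)(2n+1)/6, then subtract the first 44 terms.
∑_{k=1}^{55} k² = 55×56×111/6 = 56980
∑_{k=1}^{44} k² = 44×45×89/6 = 29370
∑_{k=45}^{55} k² = 56980 - 29370 = 27610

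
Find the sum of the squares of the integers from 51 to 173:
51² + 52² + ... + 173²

Use ∑_{k=1}^{n} k² = n(n+1)(2n+1)/6, then subtract the first 50 terms.
∑_{k=1}^{173} k² = 173×174×347/6 = 1740899
∑_{k=1}^{50} k² = 50×51×101/6 = 42925
∑_{k=51}^{173} k² = 1740899 - 42925 = 1697974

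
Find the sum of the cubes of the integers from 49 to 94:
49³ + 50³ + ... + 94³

Use ∑_{k=1}^{n} k³ = [n(n+1)/2]², then subtract the first 48 terms.
∑_{k=1}^{94} k³ = [94×95/2]² = 4465² = 19936225
∑_{k=1}^{48} k³ = [48×49/2]² = 1176² = 1382976
∑_{k=49}^{94} k³ = 19936225 - 1382976 = 18553249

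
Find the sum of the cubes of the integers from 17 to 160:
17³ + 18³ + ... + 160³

Use ∑_{k=1}^{n} k³ = [n(n+1)/2]², then subtract the first 16 terms.
∑_{k=1}^{160} k³ = [160×161/2]² = 12880² = 165894400
∑_{k=1}^{16} k³ = [16×17/2]² = 136² = 18496
∑_{k=17}^{160} k³ = 165894400 - 18496 = 165875904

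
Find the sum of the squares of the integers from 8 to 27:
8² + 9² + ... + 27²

Use ∑_{k=1}^{n} k² = n(n+1)(2n+1)/6, then subtract the first 7 terms.
∑_{k=1}^{27} k² = 27×28×55/6 = 6930
∑_{k=1}^{7} k² = 7×8×15/6 = 140
∑_{k=8}^{27} k² = 6930 - 140 = 6790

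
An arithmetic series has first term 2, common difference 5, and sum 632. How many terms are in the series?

Using S = n/2 × [2a + (n-1)d]
632 = n/2 × [2(2) + (n-1)(5)]
632 = n/2 × [4 + 5n - 5]
1264 = n × [-1 + 5n]
5n² + (-1)n - 1264 = 0
Discriminant: Δ = (-1)² - 4(5)(-1264) = 1 + 25280 = 25281
√Δ = 159
n = [-(-1) + √Δ] / (2·5) = (1 + 159) / 10 = 160 / 10 = 16
(The negative root is discarded since n must be a positive integer.)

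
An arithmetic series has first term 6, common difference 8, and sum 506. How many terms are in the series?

Using S = n/2 × [2a + (n-1)d]
506 = n/2 × [2(6) + (n-1)(8)]
506 = n/2 × [12 + 8n - 8]
1012 = n × [4 + 8n]
8n² + (4)n - 1012 = 0
Discriminant: Δ = (4)² - 4(8)(-1012) = 16 + 32384 = 32400
√Δ = 180
n = [-(4) + √Δ] / (2·8) = (-4 + 180) / 16 = 176 / 16 = 11
(The negative root is discarded since n must be a positive integer.)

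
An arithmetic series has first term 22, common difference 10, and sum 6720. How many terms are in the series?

Using S = n/2 × [2a + (n-1)d]
6720 = n/2 × [2(22) + (n-1)(10)]
6720 = n/2 × [44 + 10n - 10]
13440 = n × [34 + 10n]
10n² + (34)n - 13440 = 0
Discriminant: Δ = (34)² - 4(10)(-13440) = 1156 + 537600 = 538756
√Δ = 734
n = [-(34) + √Δ] / (2·10) = (-34 + 734) / 20 = 700 / 20 = 35
(The negative root is discarded since n must be a positive integer.)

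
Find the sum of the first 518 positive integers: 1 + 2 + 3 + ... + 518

Formula: ∑k = n(n+1)/2
= 518×519/2
= 268842/2
= 134421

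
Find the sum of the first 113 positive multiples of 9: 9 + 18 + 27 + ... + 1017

Factor out 9: = 9(1 + 2 + ... + 113) = 9 × n(n+1)/2
= 9 × 113×114/2
= 9 × 6441
= 57969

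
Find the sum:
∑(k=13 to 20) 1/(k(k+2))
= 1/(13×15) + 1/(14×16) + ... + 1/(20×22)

Partial fractions: 1/(k(k+2)) = (1/2)[1/k - 1/(k+2)]
Telescoping leaves the first two and last two terms:
= (1/2)[1/13 + 1/14 - 1/21 - 1/22]
= 83/3003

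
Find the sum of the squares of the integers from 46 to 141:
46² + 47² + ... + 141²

Use ∑_{k=1}^{n} k² = n(n+1)(2n+1)/6, then subtract the first 45 terms.
∑_{k=1}^{141} k² = 141×142×283/6 = 944371
∑_{k=1}^{45} k² = 45×46×91/6 = 31395
∑_{k=46}^{141} k² = 944371 - 31395 = 912976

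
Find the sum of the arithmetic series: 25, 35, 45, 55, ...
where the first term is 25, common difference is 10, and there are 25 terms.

Sₙ = n/2 × (first + last)
Last term = a + (n-1)d = 25 + (25-1)×10 = 265
S_25 = 25/2 × (25 + 265)
S_25 = 25/2 × 290 = 3625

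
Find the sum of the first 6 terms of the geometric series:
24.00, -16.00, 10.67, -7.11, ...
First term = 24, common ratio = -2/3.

Sₙ = a(1 - rⁿ) / (1 - r)
S_6 = 24(1 - (-2/3)^6) / (1 - (-2/3))
S_6 = 24(1 - (64/729)) / (5/3)
S_6 = 1064/81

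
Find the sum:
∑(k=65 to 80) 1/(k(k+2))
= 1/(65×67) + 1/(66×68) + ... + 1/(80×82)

Partial fractions: 1/(k(k+2)) = (1/2)[1/k - 1/(k+2)]
Telescoping leaves the first two and last two terms:
= (1/2)[1/65 + 1/66 - 1/81 - 1/82]
= 7118/2374515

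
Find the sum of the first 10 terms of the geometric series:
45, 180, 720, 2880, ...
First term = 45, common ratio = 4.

Sₙ = a(1 - rⁿ) / (1 - r)
S_10 = 45(1 - 4^10) / (1 - 4)
S_10 = 45(1 - 1048576) / (-3)
S_10 = 15728625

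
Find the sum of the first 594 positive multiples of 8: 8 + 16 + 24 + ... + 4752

Factor out 8: = 8(1 + 2 + ... + 594) = 8 × n(n+1)/2
= 8 × 594×595/2
= 8 × 176715
= 1413720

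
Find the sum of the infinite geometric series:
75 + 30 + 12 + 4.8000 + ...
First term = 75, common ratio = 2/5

For |r| < 1, S = a / (1 - r)
S = 75 / (1 - (2/5))
S = 75 / (3/5)
S = 125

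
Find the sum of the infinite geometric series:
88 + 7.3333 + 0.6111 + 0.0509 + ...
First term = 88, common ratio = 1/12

For |r| < 1, S = a / (1 - r)
S = 88 / (1 - (1/12))
S = 88 / (11/12)
S = 96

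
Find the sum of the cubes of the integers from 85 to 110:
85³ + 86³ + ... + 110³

Use ∑_{k=1}^{n} k³ = [n(n+1)/2]², then subtract the first 84 terms.
∑_{k=1}^{110} k³ = [110×111/2]² = 6105² = 37271025
∑_{k=1}^{84} k³ = [84×85/2]² = 3570² = 12744900
∑_{k=85}^{110} k³ = 37271025 - 12744900 = 24526125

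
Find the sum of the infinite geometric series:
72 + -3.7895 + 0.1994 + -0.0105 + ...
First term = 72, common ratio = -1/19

For |r| < 1, S = a / (1 - r)
S = 72 / (1 - (-1/19))
S = 72 / (20/19)
S = 342/5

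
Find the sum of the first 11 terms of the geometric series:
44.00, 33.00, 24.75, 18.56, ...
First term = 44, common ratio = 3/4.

Sₙ = a(1 - rⁿ) / (1 - r)
S_11 = 44(1 - (3/4)^11) / (1 - (3/4))
S_11 = 44(1 - (177147/4194304)) / (1/4)
S_11 = 44188727/262144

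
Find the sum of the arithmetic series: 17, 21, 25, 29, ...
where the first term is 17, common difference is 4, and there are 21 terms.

Sₙ = n/2 × (first + last)
Last term = a + (n-1)d = 17 + (21-1)×4 = 97
S_21 = 21/2 × (17 + 97)
S_21 = 21/2 × 114 = 1197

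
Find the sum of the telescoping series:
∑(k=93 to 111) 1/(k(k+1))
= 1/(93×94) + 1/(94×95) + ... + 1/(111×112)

Partial fractions: 1/(k(k+1)) = 1/k - 1/(k+1)
The series telescopes:
= (1/93 - 1/94) + (1/94 - 1/95) + ... + (1/111 - 1/112)
= 1/93 - 1/112
= 19/10416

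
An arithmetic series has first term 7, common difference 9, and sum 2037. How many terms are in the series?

Using S = n/2 × [2a + (n-1)d]
2037 = n/2 × [2(7) + (n-1)(9)]
2037 = n/2 × [14 + 9n - 9]
4074 = n × [5 + 9n]
9n² + (5)n - 4074 = 0
Discriminant: Δ = (5)² - 4(9)(-4074) = 25 + 146664 = 146689
√Δ = 383
n = [-(5) + √Δ] / (2·9) = (-5 + 383) / 18 = 378 / 18 = 21
(The negative root is discarded since n must be a positive integer.)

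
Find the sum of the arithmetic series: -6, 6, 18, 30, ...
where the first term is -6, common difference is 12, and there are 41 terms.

Sₙ = n/2 × (first + last)
Last term = a + (n-1)d = -6 + (41-1)×12 = 474
S_41 = 41/2 × (-6 + 474)
S_41 = 41/2 × 468 = 9594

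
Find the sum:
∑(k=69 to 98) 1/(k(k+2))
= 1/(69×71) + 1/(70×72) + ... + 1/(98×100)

Partial fractions: 1/(k(k+2)) = (1/2)[1/k - 1/(k+2)]
Telescoping leaves the first two and last two terms:
= (1/2)[1/69 + 1/70 - 1/99 - 1/100]
= 13831/3187800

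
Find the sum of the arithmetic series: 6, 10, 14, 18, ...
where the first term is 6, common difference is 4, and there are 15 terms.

Sₙ = n/2 × (first + last)
Last term = a + (n-1)d = 6 + (15-1)×4 = 62
S_15 = 15/2 × (6 + 62)
S_15 = 15/2 × 68 = 510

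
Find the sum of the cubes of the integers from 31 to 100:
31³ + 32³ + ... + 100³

Use ∑_{k=1}^{n} k³ = [n(n+1)/2]², then subtract the first 30 terms.
∑_{k=1}^{100} k³ = [100×101/2]² = 5050² = 25502500
∑_{k=1}^{30} k³ = [30×31/2]² = 465² = 216225
∑_{k=31}^{100} k³ = 25502500 - 216225 = 25286275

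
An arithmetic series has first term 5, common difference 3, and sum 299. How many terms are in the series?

Using S = n/2 × [2a + (n-1)d]
299 = n/2 × [2(5) + (n-1)(3)]
299 = n/2 × [10 + 3n - 3]
598 = n × [7 + 3n]
3n² + (7)n - 598 = 0
Discriminant: Δ = (7)² - 4(3)(-598) = 49 + 7176 = 7225
√Δ = 85
n = [-(7) + √Δ] / (2·3) = (-7 + 85) / 6 = 78 / 6 = 13
(The negative root is discarded since n must be a positive integer.)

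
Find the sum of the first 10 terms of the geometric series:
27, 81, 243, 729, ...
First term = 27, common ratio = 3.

Sₙ = a(1 - rⁿ) / (1 - r)
S_10 = 27(1 - 3^10) / (1 - 3)
S_10 = 27(1 - 59049) / (-2)
S_10 = 797148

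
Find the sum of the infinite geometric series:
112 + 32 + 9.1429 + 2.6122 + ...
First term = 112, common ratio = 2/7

For |r| < 1, S = a / (1 - r)
S = 112 / (1 - (2/7))
S = 112 / (5/7)
S = 784/5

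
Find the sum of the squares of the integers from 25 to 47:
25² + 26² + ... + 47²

Use ∑_{k=1}^{n} k² = n(n+1)(2n+1)/6, then subtract the first 24 terms.
∑_{k=1}^{47} k² = 47×48×95/6 = 35720
∑_{k=1}^{24} k² = 24×25×49/6 = 4900
∑_{k=25}^{47} k² = 35720 - 4900 = 30820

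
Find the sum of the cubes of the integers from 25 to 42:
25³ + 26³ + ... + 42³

Use ∑_{k=1}^{n} k³ = [n(n+1)/2]², then subtract the first 24 terms.
∑_{k=1}^{42} k³ = [42×43/2]² = 903² = 815409
∑_{k=1}^{24} k³ = [24×25/2]² = 300² = 90000
∑_{k=25}^{42} k³ = 815409 - 90000 = 725409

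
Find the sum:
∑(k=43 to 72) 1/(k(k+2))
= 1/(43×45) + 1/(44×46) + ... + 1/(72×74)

Partial fractions: 1/(k(k+2)) = (1/2)[1/k - 1/(k+2)]
Telescoping leaves the first two and last two terms:
= (1/2)[1/43 + 1/44 - 1/73 - 1/74]
= 95925/10220584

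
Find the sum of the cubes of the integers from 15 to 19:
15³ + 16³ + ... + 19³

Use ∑_{k=1}^{n} k³ = [n(n+1)/2]², then subtract the first 14 terms.
∑_{k=1}^{19} k³ = [19×20/2]² = 190² = 36100
∑_{k=1}^{14} k³ = [14×15/2]² = 105² = 11025
∑_{k=15}^{19} k³ = 36100 - 11025 = 25075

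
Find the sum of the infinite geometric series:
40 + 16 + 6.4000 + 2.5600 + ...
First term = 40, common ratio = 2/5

For |r| < 1, S = a / (1 - r)
S = 40 / (1 - (2/5))
S = 40 / (3/5)
S = 200/3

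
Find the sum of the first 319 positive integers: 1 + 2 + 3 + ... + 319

Formula: ∑k = n(n+1)/2
= 319×320/2
= 102080/2
= 51040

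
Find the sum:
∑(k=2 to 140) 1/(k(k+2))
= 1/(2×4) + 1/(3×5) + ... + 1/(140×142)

Partial fractions: 1/(k(k+2)) = (1/2)[1/k - 1/(k+2)]
Telescoping leaves the first two and last two terms:
= (1/2)[1/2 + 1/3 - 1/141 - 1/142]
= 8201/20022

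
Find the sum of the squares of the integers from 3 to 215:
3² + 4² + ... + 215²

Use ∑_{k=1}^{n} k² = n(n+1)(2n+1)/6, then subtract the first 2 terms.
∑_{k=1}^{215} k² = 215×216×431/6 = 3335940
∑_{k=1}^{2} k² = 2×3×5/6 = 5
∑_{k=3}^{215} k² = 3335940 - 5 = 3335935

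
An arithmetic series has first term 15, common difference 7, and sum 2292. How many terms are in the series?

Using S = n/2 × [2a + (n-1)d]
2292 = n/2 × [2(15) + (n-1)(7)]
2292 = n/2 × [30 + 7n - 7]
4584 = n × [23 + 7n]
7n² + (23)n - 4584 = 0
Discriminant: Δ = (23)² - 4(7)(-4584) = 529 + 128352 = 128881
√Δ = 359
n = [-(23) + √Δ] / (2·7) = (-23 + 359) / 14 = 336 / 14 = 24
(The negative root is discarded since n must be a positive integer.)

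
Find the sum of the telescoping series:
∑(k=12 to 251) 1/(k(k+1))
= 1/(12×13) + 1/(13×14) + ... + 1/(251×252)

Partial fractions: 1/(k(k+1)) = 1/k - 1/(k+1)
The series telescopes:
= (1/12 - 1/13) + (1/13 - 1/14) + ... + (1/251 - 1/252)
= 1/12 - 1/252
= 5/63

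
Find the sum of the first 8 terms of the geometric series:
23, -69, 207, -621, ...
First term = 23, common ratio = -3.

Sₙ = a(1 - rⁿ) / (1 - r)
S_8 = 23(1 - (-3)^8) / (1 - (-3))
S_8 = 23(1 - 6561) / (4)
S_8 = -37720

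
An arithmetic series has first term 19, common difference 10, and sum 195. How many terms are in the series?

Using S = n/2 × [2a + (n-1)d]
195 = n/2 × [2(19) + (n-1)(10)]
195 = n/2 × [38 + 10n - 10]
390 = n × [28 + 10n]
10n² + (28)n - 390 = 0
Discriminant: Δ = (28)² - 4(10)(-390) = 784 + 15600 = 16384
√Δ = 128
n = [-(28) + √Δ] / (2·10) = (-28 + 128) / 20 = 100 / 20 = 5
(The negative root is discarded since n must be a positive integer.)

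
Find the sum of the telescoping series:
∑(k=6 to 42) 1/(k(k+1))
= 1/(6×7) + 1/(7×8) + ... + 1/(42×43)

Partial fractions: 1/(k(k+1)) = 1/k - 1/(k+1)
The series telescopes:
= (1/6 - 1/7) + (1/7 - 1/8) + ... + (1/42 - 1/43)
= 1/6 - 1/43
= 37/258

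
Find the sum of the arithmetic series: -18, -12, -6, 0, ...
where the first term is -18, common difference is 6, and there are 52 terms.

Sₙ = n/2 × (first + last)
Last term = a + (n-1)d = -18 + (52-1)×6 = 288
S_52 = 52/2 × (-18 + 288)
S_52 = 52/2 × 270 = 7020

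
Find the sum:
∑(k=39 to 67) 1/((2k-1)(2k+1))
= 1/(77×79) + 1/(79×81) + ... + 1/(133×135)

Partial fractions: 1/((2k-1)(2k+1)) = (1/2)[1/(2k-1) - 1/(2k+1)]
The series telescopes:
= (1/2)[1/77 - 1/135]
= 29/10395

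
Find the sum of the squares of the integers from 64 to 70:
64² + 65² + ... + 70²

Use ∑_{k=1}^{n} k² = n(n+1)(2n+1)/6, then subtract the first 63 terms.
∑_{k=1}^{70} k² = 70×71×141/6 = 116795
∑_{k=1}^{63} k² = 63×64×127/6 = 85344
∑_{k=64}^{70} k² = 116795 - 85344 = 31451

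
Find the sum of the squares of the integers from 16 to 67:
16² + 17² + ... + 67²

Use ∑_{k=1}^{n} k² = n(n+1)(2n+1)/6, then subtract the first 15 terms.
∑_{k=1}^{67} k² = 67×68×135/6 = 102510
∑_{k=1}^{15} k² = 15×16×31/6 = 1240
∑_{k=16}^{67} k² = 102510 - 1240 = 101270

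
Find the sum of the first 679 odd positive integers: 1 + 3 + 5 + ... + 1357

Sum of first n odd numbers = n²
= 679²
= 461041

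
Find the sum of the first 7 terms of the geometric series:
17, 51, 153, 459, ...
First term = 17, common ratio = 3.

Sₙ = a(1 - rⁿ) / (1 - r)
S_7 = 17(1 - 3^7) / (1 - 3)
S_7 = 17(1 - 2187) / (-2)
S_7 = 18581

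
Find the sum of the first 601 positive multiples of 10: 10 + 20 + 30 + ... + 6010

Factor out 10: = 10(1 + 2 + ... + 601) = 10 × n(n+1)/2
= 10 × 601×602/2
= 10 × 180901
= 1809010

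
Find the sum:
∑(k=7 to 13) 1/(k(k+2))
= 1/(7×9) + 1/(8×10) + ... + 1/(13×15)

Partial fractions: 1/(k(k+2)) = (1/2)[1/k - 1/(k+2)]
Telescoping leaves the first two and last two terms:
= (1/2)[1/7 + 1/8 - 1/14 - 1/15]
= 109/1680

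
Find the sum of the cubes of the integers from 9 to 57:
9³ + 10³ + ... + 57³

Use ∑_{k=1}^{n} k³ = [n(n+1)/2]², then subtract the first 8 terms.
∑_{k=1}^{57} k³ = [57×58/2]² = 1653² = 2732409
∑_{k=1}^{8} k³ = [8×9/2]² = 36² = 1296
∑_{k=9}^{57} k³ = 2732409 - 1296 = 2731113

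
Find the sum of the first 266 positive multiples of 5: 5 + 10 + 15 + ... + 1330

Factor out 5: = 5(1 + 2 + ... + 266) = 5 × n(n+1)/2
= 5 × 266×267/2
= 5 × 35511
= 177555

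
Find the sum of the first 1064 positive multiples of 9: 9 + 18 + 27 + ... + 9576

Factor out 9: = 9(1 + 2 + ... + 1064) = 9 × n(n+1)/2
= 9 × 1064×1065/2
= 9 × 566580
= 5099220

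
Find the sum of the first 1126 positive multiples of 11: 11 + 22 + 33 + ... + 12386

Factor out 11: = 11(1 + 2 + ... + 1126) = 11 × n(n+1)/2
= 11 × 1126×1127/2
= 11 × 634501
= 6979511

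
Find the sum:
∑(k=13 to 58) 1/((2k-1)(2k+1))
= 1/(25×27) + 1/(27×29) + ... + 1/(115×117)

Partial fractions: 1/((2k-1)(2k+1)) = (1/2)[1/(2k-1) - 1/(2k+1)]
The series telescopes:
= (1/2)[1/25 - 1/117]
= 46/2925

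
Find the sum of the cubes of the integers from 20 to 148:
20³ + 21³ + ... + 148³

Use ∑_{k=1}^{n} k³ = [n(n+1)/2]², then subtract the first 19 terms.
∑_{k=1}^{148} k³ = [148×149/2]² = 11026² = 121572676
∑_{k=1}^{19} k³ = [19×20/2]² = 190² = 36100
∑_{k=20}^{148} k³ = 121572676 - 36100 = 121536576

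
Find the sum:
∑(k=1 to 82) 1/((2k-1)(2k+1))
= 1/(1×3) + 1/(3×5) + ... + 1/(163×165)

Partial fractions: 1/((2k-1)(2k+1)) = (1/2)[1/(2k-1) - 1/(2k+1)]
The series telescopes:
= (1/2)[1/1 - 1/165]
= 82/165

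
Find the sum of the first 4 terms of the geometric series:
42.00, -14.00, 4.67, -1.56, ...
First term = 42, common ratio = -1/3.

Sₙ = a(1 - rⁿ) / (1 - r)
S_4 = 42(1 - (-1/3)^4) / (1 - (-1/3))
S_4 = 42(1 - (1/81)) / (4/3)
S_4 = 280/9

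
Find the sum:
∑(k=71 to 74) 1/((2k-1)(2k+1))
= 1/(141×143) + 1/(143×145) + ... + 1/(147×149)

Partial fractions: 1/((2k-1)(2k+1)) = (1/2)[1/(2k-1) - 1/(2k+1)]
The series telescopes:
= (1/2)[1/141 - 1/149]
= 4/21009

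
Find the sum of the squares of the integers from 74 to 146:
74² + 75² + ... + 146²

Use ∑_{k=1}^{n} k² = n(n+1)(2n+1)/6, then subtract the first 73 terms.
∑_{k=1}^{146} k² = 146×147×293/6 = 1048061
∑_{k=1}^{73} k² = 73×74×147/6 = 132349
∑_{k=74}^{146} k² = 1048061 - 132349 = 915712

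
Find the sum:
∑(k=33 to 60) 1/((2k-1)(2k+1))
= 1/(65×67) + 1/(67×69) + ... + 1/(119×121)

Partial fractions: 1/((2k-1)(2k+1)) = (1/2)[1/(2k-1) - 1/(2k+1)]
The series telescopes:
= (1/2)[1/65 - 1/121]
= 28/7865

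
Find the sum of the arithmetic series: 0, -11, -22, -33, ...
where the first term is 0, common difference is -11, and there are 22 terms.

Sₙ = n/2 × (first + last)
Last term = a + (n-1)d = 0 + (22-1)×(-11) = -231
S_22 = 22/2 × (0 + (-231))
S_22 = 22/2 × (-231) = -2541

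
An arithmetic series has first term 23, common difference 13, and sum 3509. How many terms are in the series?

Using S = n/2 × [2a + (n-1)d]
3509 = n/2 × [2(23) + (n-1)(13)]
3509 = n/2 × [46 + 13n - 13]
7018 = n × [33 + 13n]
13n² + (33)n - 7018 = 0
Discriminant: Δ = (33)² - 4(13)(-7018) = 1089 + 364936 = 366025
√Δ = 605
n = [-(33) + √Δ] / (2·13) = (-33 + 605) / 26 = 572 / 26 = 22
(The negative root is discarded since n must be a positive integer.)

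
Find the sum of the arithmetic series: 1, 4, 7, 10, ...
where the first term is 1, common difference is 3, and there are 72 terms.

Sₙ = n/2 × (first + last)
Last term = a + (n-1)d = 1 + (72-1)×3 = 214
S_72 = 72/2 × (1 + 214)
S_72 = 72/2 × 215 = 7740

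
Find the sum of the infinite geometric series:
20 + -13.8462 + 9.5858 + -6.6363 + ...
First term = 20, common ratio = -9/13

For |r| < 1, S = a / (1 - r)
S = 20 / (1 - (-9/13))
S = 20 / (22/13)
S = 130/11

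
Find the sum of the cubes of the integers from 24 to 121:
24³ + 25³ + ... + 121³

Use ∑_{k=1}^{n} k³ = [n(n+1)/2]², then subtract the first 23 terms.
∑_{k=1}^{121} k³ = [121×122/2]² = 7381² = 54479161
∑_{k=1}^{23} k³ = [23×24/2]² = 276² = 76176
∑_{k=24}^{121} k³ = 54479161 - 76176 = 54402985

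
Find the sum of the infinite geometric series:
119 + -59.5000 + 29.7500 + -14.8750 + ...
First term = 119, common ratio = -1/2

For |r| < 1, S = a / (1 - r)
S = 119 / (1 - (-1/2))
S = 119 / (3/2)
S = 238/3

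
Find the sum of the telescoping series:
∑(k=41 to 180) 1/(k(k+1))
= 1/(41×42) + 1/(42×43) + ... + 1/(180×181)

Partial fractions: 1/(k(k+1)) = 1/k - 1/(k+1)
The series telescopes:
= (1/41 - 1/42) + (1/42 - 1/43) + ... + (1/180 - 1/181)
= 1/41 - 1/181
= 140/7421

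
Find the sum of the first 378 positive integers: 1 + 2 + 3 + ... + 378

Formula: ∑k = n(n+1)/2
= 378×379/2
= 143262/2
= 71631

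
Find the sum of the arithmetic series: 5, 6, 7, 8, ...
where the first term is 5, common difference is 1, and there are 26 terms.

Sₙ = n/2 × (first + last)
Last term = a + (n-1)d = 5 + (26-1)×1 = 30
S_26 = 26/2 × (5 + 30)
S_26 = 26/2 × 35 = 455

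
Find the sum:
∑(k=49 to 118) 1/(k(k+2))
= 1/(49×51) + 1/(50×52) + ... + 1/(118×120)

Partial fractions: 1/(k(k+2)) = (1/2)[1/k - 1/(k+2)]
Telescoping leaves the first two and last two terms:
= (1/2)[1/49 + 1/50 - 1/119 - 1/120]
= 11831/999600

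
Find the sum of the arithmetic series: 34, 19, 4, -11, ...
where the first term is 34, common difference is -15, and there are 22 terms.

Sₙ = n/2 × (first + last)
Last term = a + (n-1)d = 34 + (22-1)×(-15) = -281
S_22 = 22/2 × (34 + (-281))
S_22 = 22/2 × (-247) = -2717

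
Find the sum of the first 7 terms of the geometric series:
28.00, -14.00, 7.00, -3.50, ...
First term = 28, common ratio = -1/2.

Sₙ = a(1 - rⁿ) / (1 - r)
S_7 = 28(1 - (-1/2)^7) / (1 - (-1/2))
S_7 = 28(1 - (-1/128)) / (3/2)
S_7 = 301/16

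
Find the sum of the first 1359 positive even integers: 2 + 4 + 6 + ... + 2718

Sum of first n even numbers = n(n+1)
= 1359×1360
= 1848240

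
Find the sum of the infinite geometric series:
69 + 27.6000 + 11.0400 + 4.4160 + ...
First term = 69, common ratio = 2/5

For |r| < 1, S = a / (1 - r)
S = 69 / (1 - (2/5))
S = 69 / (3/5)
S = 115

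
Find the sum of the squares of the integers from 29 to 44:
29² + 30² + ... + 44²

Use ∑_{k=1}^{n} k² = n(n+1)(2n+1)/6, then subtract the first 28 terms.
∑_{k=1}^{44} k² = 44×45×89/6 = 29370
∑_{k=1}^{28} k² = 28×29×57/6 = 7714
∑_{k=29}^{44} k² = 29370 - 7714 = 21656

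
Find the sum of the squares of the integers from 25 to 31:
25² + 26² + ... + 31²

Use ∑_{k=1}^{n} k² = n(n+1)(2n+1)/6, then subtract the first 24 terms.
∑_{k=1}^{31} k² = 31×32×63/6 = 10416
∑_{k=1}^{24} k² = 24×25×49/6 = 4900
∑_{k=25}^{31} k² = 10416 - 4900 = 5516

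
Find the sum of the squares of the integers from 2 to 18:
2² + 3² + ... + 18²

Use ∑_{k=1}^{n} k² = n(n+1)(2n+1)/6, then subtract the first 1 terms.
∑_{k=1}^{18} k² = 18×19×37/6 = 2109
∑_{k=1}^{1} k² = 1×2×3/6 = 1
∑_{k=2}^{18} k² = 2109 - 1 = 2108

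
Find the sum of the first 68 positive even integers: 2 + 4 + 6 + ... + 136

Sum of first n even numbers = n(n+1)
= 68×69
= 4692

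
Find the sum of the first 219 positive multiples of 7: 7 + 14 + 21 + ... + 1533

Factor out 7: = 7(1 + 2 + ... + 219) = 7 × n(n+1)/2
= 7 × 219×220/2
= 7 × 24090
= 168630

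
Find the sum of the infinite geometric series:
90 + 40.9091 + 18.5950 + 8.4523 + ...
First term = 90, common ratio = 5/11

For |r| < 1, S = a / (1 - r)
S = 90 / (1 - (5/11))
S = 90 / (6/11)
S = 165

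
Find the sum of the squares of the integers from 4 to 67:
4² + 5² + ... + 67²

Use ∑_{k=1}^{n} k² = n(n+1)(2n+1)/6, then subtract the first 3 terms.
∑_{k=1}^{67} k² = 67×68×135/6 = 102510
∑_{k=1}^{3} k² = 3×4×7/6 = 14
∑_{k=4}^{67} k² = 102510 - 14 = 102496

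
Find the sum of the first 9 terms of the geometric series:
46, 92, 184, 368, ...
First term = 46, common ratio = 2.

Sₙ = a(1 - rⁿ) / (1 - r)
S_9 = 46(1 - 2^9) / (1 - 2)
S_9 = 46(1 - 512) / (-1)
S_9 = 23506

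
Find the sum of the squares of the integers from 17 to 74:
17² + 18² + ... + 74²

Use ∑_{k=1}^{n} k² = n(n+1)(2n+1)/6, then subtract the first 16 terms.
∑_{k=1}^{74} k² = 74×75×149/6 = 137825
∑_{k=1}^{16} k² = 16×17×33/6 = 1496
∑_{k=17}^{74} k² = 137825 - 1496 = 136329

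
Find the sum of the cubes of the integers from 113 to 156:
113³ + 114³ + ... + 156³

Use ∑_{k=1}^{n} k³ = [n(n+1)/2]², then subtract the first 112 terms.
∑_{k=1}^{156} k³ = [156×157/2]² = 12246² = 149964516
∑_{k=1}^{112} k³ = [112×113/2]² = 6328² = 40043584
∑_{k=113}^{156} k³ = 149964516 - 40043584 = 109920932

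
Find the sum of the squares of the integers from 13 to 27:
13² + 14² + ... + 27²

Use ∑_{k=1}^{n} k² = n(n+1)(2n+1)/6, then subtract the first 12 terms.
∑_{k=1}^{27} k² = 27×28×55/6 = 6930
∑_{k=1}^{12} k² = 12×13×25/6 = 650
∑_{k=13}^{27} k² = 6930 - 650 = 6280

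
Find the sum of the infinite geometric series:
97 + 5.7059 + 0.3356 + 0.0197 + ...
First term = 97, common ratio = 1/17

For |r| < 1, S = a / (1 - r)
S = 97 / (1 - (1/17))
S = 97 / (16/17)
S = 1649/16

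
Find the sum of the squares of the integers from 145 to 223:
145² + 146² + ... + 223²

Use ∑_{k=1}^{n} k² = n(n+1)(2n+1)/6, then subtract the first 144 terms.
∑_{k=1}^{223} k² = 223×224×447/6 = 3721424
∑_{k=1}^{144} k² = 144×145×289/6 = 1005720
∑_{k=145}^{223} k² = 3721424 - 1005720 = 2715704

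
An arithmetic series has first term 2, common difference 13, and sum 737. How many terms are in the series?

Using S = n/2 × [2a + (n-1)d]
737 = n/2 × [2(2) + (n-1)(13)]
737 = n/2 × [4 + 13n - 13]
1474 = n × [-9 + 13n]
13n² + (-9)n - 1474 = 0
Discriminant: Δ = (-9)² - 4(13)(-1474) = 81 + 76648 = 76729
√Δ = 277
n = [-(-9) + √Δ] / (2·13) = (9 + 277) / 26 = 286 / 26 = 11
(The negative root is discarded since n must be a positive integer.)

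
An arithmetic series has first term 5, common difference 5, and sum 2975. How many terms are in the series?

Using S = n/2 × [2a + (n-1)d]
2975 = n/2 × [2(5) + (n-1)(5)]
2975 = n/2 × [10 + 5n - 5]
5950 = n × [5 + 5n]
5n² + (5)n - 5950 = 0
Discriminant: Δ = (5)² - 4(5)(-5950) = 25 + 119000 = 119025
√Δ = 345
n = [-(5) + √Δ] / (2·5) = (-5 + 345) / 10 = 340 / 10 = 34
(The negative root is discarded since n must be a positive integer.)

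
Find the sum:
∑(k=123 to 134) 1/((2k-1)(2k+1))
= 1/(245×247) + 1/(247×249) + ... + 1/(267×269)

Partial fractions: 1/((2k-1)(2k+1)) = (1/2)[1/(2k-1) - 1/(2k+1)]
The series telescopes:
= (1/2)[1/245 - 1/269]
= 12/65905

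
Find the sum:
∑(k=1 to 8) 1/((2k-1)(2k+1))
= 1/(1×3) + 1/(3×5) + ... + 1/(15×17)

Partial fractions: 1/((2k-1)(2k+1)) = (1/2)[1/(2k-1) - 1/(2k+1)]
The series telescopes:
= (1/2)[1/1 - 1/17]
= 8/17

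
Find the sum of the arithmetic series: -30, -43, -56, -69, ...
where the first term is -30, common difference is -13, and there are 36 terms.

Sₙ = n/2 × (first + last)
Last term = a + (n-1)d = -30 + (36-1)×(-13) = -485
S_36 = 36/2 × (-30 + (-485))
S_36 = 36/2 × (-515) = -9270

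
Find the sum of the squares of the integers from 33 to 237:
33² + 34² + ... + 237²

Use ∑_{k=1}^{n} k² = n(n+1)(2n+1)/6, then subtract the first 32 terms.
∑_{k=1}^{237} k² = 237×238×475/6 = 4465475
∑_{k=1}^{32} k² = 32×33×65/6 = 11440
∑_{k=33}^{237} k² = 4465475 - 11440 = 4454035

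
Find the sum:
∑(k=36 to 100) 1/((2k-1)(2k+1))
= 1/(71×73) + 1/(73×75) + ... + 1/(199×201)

Partial fractions: 1/((2k-1)(2k+1)) = (1/2)[1/(2k-1) - 1/(2k+1)]
The series telescopes:
= (1/2)[1/71 - 1/201]
= 65/14271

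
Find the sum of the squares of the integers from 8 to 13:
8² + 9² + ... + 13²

Use ∑_{k=1}^{n} k² = n(n+1)(2n+1)/6, then subtract the first 7 terms.
∑_{k=1}^{13} k² = 13×14×27/6 = 819
∑_{k=1}^{7} k² = 7×8×15/6 = 140
∑_{k=8}^{13} k² = 819 - 140 = 679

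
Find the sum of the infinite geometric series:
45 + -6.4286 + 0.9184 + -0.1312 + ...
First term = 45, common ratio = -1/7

For |r| < 1, S = a / (1 - r)
S = 45 / (1 - (-1/7))
S = 45 / (8/7)
S = 315/8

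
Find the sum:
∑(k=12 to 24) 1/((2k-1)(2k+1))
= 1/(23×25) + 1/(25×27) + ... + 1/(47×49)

Partial fractions: 1/((2k-1)(2k+1)) = (1/2)[1/(2k-1) - 1/(2k+1)]
The series telescopes:
= (1/2)[1/23 - 1/49]
= 13/1127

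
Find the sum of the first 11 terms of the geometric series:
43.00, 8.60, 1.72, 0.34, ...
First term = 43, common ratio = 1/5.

Sₙ = a(1 - rⁿ) / (1 - r)
S_11 = 43(1 - (1/5)^11) / (1 - (1/5))
S_11 = 43(1 - (1/48828125)) / (4/5)
S_11 = 524902333/9765625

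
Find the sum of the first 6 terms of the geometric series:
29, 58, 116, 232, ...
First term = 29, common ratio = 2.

Sₙ = a(1 - rⁿ) / (1 - r)
S_6 = 29(1 - 2^6) / (1 - 2)
S_6 = 29(1 - 64) / (-1)
S_6 = 1827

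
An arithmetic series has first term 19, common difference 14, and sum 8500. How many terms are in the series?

Using S = n/2 × [2a + (n-1)d]
8500 = n/2 × [2(19) + (n-1)(14)]
8500 = n/2 × [38 + 14n - 14]
17000 = n × [24 + 14n]
14n² + (24)n - 17000 = 0
Discriminant: Δ = (24)² - 4(14)(-17000) = 576 + 952000 = 952576
√Δ = 976
n = [-(24) + √Δ] / (2·14) = (-24 + 976) / 28 = 952 / 28 = 34
(The negative root is discarded since n must be a positive integer.)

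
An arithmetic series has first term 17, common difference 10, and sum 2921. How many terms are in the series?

Using S = n/2 × [2a + (n-1)d]
2921 = n/2 × [2(17) + (n-1)(10)]
2921 = n/2 × [34 + 10n - 10]
5842 = n × [24 + 10n]
10n² + (24)n - 5842 = 0
Discriminant: Δ = (24)² - 4(10)(-5842) = 576 + 233680 = 234256
√Δ = 484
n = [-(24) + √Δ] / (2·10) = (-24 + 484) / 20 = 460 / 20 = 23
(The negative root is discarded since n must be a positive integer.)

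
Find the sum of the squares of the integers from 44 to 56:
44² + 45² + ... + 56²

Use ∑_{k=1}^{n} k² = n(n+1)(2n+1)/6, then subtract the first 43 terms.
∑_{k=1}^{56} k² = 56×57×113/6 = 60116
∑_{k=1}^{43} k² = 43×44×87/6 = 27434
∑_{k=44}^{56} k² = 60116 - 27434 = 32682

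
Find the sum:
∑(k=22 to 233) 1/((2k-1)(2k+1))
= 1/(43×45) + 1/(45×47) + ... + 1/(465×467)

Partial fractions: 1/((2k-1)(2k+1)) = (1/2)[1/(2k-1) - 1/(2k+1)]
The series telescopes:
= (1/2)[1/43 - 1/467]
= 212/20081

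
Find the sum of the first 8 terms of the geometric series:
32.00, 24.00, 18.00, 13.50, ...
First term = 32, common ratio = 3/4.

Sₙ = a(1 - rⁿ) / (1 - r)
S_8 = 32(1 - (3/4)^8) / (1 - (3/4))
S_8 = 32(1 - (6561/65536)) / (1/4)
S_8 = 58975/512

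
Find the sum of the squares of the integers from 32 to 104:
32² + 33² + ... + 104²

Use ∑_{k=1}^{n} k² = n(n+1)(2n+1)/6, then subtract the first 31 terms.
∑_{k=1}^{104} k² = 104×105×209/6 = 380380
∑_{k=1}^{31} k² = 31×32×63/6 = 10416
∑_{k=32}^{104} k² = 380380 - 10416 = 369964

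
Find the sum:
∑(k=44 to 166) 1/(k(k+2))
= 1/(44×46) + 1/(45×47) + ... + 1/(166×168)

Partial fractions: 1/(k(k+2)) = (1/2)[1/k - 1/(k+2)]
Telescoping leaves the first two and last two terms:
= (1/2)[1/44 + 1/45 - 1/167 - 1/168]
= 152807/9258480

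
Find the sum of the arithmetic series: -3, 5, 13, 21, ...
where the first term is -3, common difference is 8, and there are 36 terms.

Sₙ = n/2 × (first + last)
Last term = a + (n-1)d = -3 + (36-1)×8 = 277
S_36 = 36/2 × (-3 + 277)
S_36 = 36/2 × 274 = 4932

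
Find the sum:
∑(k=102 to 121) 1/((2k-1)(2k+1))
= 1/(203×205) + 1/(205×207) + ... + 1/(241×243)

Partial fractions: 1/((2k-1)(2k+1)) = (1/2)[1/(2k-1) - 1/(2k+1)]
The series telescopes:
= (1/2)[1/203 - 1/243]
= 20/49329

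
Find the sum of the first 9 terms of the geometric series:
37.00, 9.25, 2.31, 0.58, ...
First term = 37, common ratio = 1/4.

Sₙ = a(1 - rⁿ) / (1 - r)
S_9 = 37(1 - (1/4)^9) / (1 - (1/4))
S_9 = 37(1 - (1/262144)) / (3/4)
S_9 = 3233097/65536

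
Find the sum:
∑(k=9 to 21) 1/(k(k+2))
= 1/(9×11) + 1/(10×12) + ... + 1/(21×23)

Partial fractions: 1/(k(k+2)) = (1/2)[1/k - 1/(k+2)]
Telescoping leaves the first two and last two terms:
= (1/2)[1/9 + 1/10 - 1/22 - 1/23]
= 1391/22770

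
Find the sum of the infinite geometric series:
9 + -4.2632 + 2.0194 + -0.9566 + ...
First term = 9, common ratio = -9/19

For |r| < 1, S = a / (1 - r)
S = 9 / (1 - (-9/19))
S = 9 / (28/19)
S = 171/28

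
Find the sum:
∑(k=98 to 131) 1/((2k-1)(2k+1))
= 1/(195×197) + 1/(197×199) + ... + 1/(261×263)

Partial fractions: 1/((2k-1)(2k+1)) = (1/2)[1/(2k-1) - 1/(2k+1)]
The series telescopes:
= (1/2)[1/195 - 1/263]
= 34/51285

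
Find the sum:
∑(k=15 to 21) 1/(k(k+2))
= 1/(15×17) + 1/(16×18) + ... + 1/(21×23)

Partial fractions: 1/(k(k+2)) = (1/2)[1/k - 1/(k+2)]
Telescoping leaves the first two and last two terms:
= (1/2)[1/15 + 1/16 - 1/22 - 1/23]
= 2443/121440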